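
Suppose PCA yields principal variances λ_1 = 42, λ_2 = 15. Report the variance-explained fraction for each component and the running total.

Step 1 — total variance = trace(Sigma) = Σ λ_i = 42 + 15 = 57.

Step 2 — fraction explained by component i = λ_i / Σ λ:
  PC1: 42/57 = 0.7368
  PC2: 15/57 = 0.2632

Step 3 — cumulative fraction after k components = (λ_1 + ... + λ_k) / Σ λ:
  k = 1: 42/57 = 0.7368
  k = 2: (42 + 15)/57 = 57/57 = 1

Summary (fraction, with percent):

explained: PC1 0.7368 (73.68%), PC2 0.2632 (26.32%);  cumulative: 0.7368, 1


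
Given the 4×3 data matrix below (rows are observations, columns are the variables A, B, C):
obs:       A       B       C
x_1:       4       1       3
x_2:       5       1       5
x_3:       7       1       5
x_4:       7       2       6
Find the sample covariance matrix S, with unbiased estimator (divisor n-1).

Step 1 — column means:
  mean(A) = (4 + 5 + 7 + 7) / 4 = 23/4 = 5.75
  mean(B) = (1 + 1 + 1 + 2) / 4 = 5/4 = 1.25
  mean(C) = (3 + 5 + 5 + 6) / 4 = 19/4 = 4.75

Step 2 — sample covariance S[i,j] = (1/(n-1)) · Σ_k (x_{k,i} - mean_i) · (x_{k,j} - mean_j), with n-1 = 3.
  S[A,A] = ((-1.75)·(-1.75) + (-0.75)·(-0.75) + (1.25)·(1.25) + (1.25)·(1.25)) / 3 = 6.75/3 = 2.25
  S[A,B] = ((-1.75)·(-0.25) + (-0.75)·(-0.25) + (1.25)·(-0.25) + (1.25)·(0.75)) / 3 = 1.25/3 = 0.4167
  S[A,C] = ((-1.75)·(-1.75) + (-0.75)·(0.25) + (1.25)·(0.25) + (1.25)·(1.25)) / 3 = 4.75/3 = 1.5833
  S[B,B] = ((-0.25)·(-0.25) + (-0.25)·(-0.25) + (-0.25)·(-0.25) + (0.75)·(0.75)) / 3 = 0.75/3 = 0.25
  S[B,C] = ((-0.25)·(-1.75) + (-0.25)·(0.25) + (-0.25)·(0.25) + (0.75)·(1.25)) / 3 = 1.25/3 = 0.4167
  S[C,C] = ((-1.75)·(-1.75) + (0.25)·(0.25) + (0.25)·(0.25) + (1.25)·(1.25)) / 3 = 4.75/3 = 1.5833

S is symmetric (S[j,i] = S[i,j]). Assembling:

S = [[2.25, 0.4167, 1.5833],
 [0.4167, 0.25, 0.4167],
 [1.5833, 0.4167, 1.5833]]


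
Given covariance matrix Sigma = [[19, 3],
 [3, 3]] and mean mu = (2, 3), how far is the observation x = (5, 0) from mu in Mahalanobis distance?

Step 1 — centre the observation: (x - mu) = (3, -3).

Step 2 — invert Sigma. det(Sigma) = 19·3 - (3)² = 48.
  Sigma^{-1} = (1/det) · [[d, -b], [-b, a]] = [[0.0625, -0.0625],
 [-0.0625, 0.3958]].

Step 3 — form the quadratic (x - mu)^T · Sigma^{-1} · (x - mu):
  Sigma^{-1} · (x - mu) = (0.375, -1.375).
  (x - mu)^T · [Sigma^{-1} · (x - mu)] = (3)·(0.375) + (-3)·(-1.375) = 5.25.

Step 4 — take square root: d = √(5.25) ≈ 2.2913.

d(x, mu) = √(5.25) ≈ 2.2913


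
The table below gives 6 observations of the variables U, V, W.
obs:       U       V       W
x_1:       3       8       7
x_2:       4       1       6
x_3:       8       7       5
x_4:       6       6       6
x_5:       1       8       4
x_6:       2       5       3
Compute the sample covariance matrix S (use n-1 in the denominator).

Step 1 — column means:
  mean(U) = (3 + 4 + 8 + 6 + 1 + 2) / 6 = 24/6 = 4
  mean(V) = (8 + 1 + 7 + 6 + 8 + 5) / 6 = 35/6 = 5.8333
  mean(W) = (7 + 6 + 5 + 6 + 4 + 3) / 6 = 31/6 = 5.1667

Step 2 — sample covariance S[i,j] = (1/(n-1)) · Σ_k (x_{k,i} - mean_i) · (x_{k,j} - mean_j), with n-1 = 5.
  S[U,U] = ((-1)·(-1) + (0)·(0) + (4)·(4) + (2)·(2) + (-3)·(-3) + (-2)·(-2)) / 5 = 34/5 = 6.8
  S[U,V] = ((-1)·(2.1667) + (0)·(-4.8333) + (4)·(1.1667) + (2)·(0.1667) + (-3)·(2.1667) + (-2)·(-0.8333)) / 5 = -2/5 = -0.4
  S[U,W] = ((-1)·(1.8333) + (0)·(0.8333) + (4)·(-0.1667) + (2)·(0.8333) + (-3)·(-1.1667) + (-2)·(-2.1667)) / 5 = 7/5 = 1.4
  S[V,V] = ((2.1667)·(2.1667) + (-4.8333)·(-4.8333) + (1.1667)·(1.1667) + (0.1667)·(0.1667) + (2.1667)·(2.1667) + (-0.8333)·(-0.8333)) / 5 = 34.8333/5 = 6.9667
  S[V,W] = ((2.1667)·(1.8333) + (-4.8333)·(0.8333) + (1.1667)·(-0.1667) + (0.1667)·(0.8333) + (2.1667)·(-1.1667) + (-0.8333)·(-2.1667)) / 5 = -0.8333/5 = -0.1667
  S[W,W] = ((1.8333)·(1.8333) + (0.8333)·(0.8333) + (-0.1667)·(-0.1667) + (0.8333)·(0.8333) + (-1.1667)·(-1.1667) + (-2.1667)·(-2.1667)) / 5 = 10.8333/5 = 2.1667

S is symmetric (S[j,i] = S[i,j]). Assembling:

S = [[6.8, -0.4, 1.4],
 [-0.4, 6.9667, -0.1667],
 [1.4, -0.1667, 2.1667]]


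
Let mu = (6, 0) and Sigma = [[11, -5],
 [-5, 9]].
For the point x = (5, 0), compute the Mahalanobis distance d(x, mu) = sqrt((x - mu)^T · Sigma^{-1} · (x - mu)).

Step 1 — centre the observation: (x - mu) = (-1, 0).

Step 2 — invert Sigma. det(Sigma) = 11·9 - (-5)² = 74.
  Sigma^{-1} = (1/det) · [[d, -b], [-b, a]] = [[0.1216, 0.0676],
 [0.0676, 0.1486]].

Step 3 — form the quadratic (x - mu)^T · Sigma^{-1} · (x - mu):
  Sigma^{-1} · (x - mu) = (-0.1216, -0.0676).
  (x - mu)^T · [Sigma^{-1} · (x - mu)] = (-1)·(-0.1216) + (0)·(-0.0676) = 0.1216.

Step 4 — take square root: d = √(0.1216) ≈ 0.3487.

d(x, mu) = √(0.1216) ≈ 0.3487


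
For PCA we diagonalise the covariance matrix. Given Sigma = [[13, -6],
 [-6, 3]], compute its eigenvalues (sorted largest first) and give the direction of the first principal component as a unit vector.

Step 1 — characteristic polynomial of 2×2 Sigma:
  det(Sigma - λI) = λ² - trace · λ + det = 0.
  trace = 13 + 3 = 16, det = 13·3 - (-6)² = 3.
Step 2 — discriminant:
  Δ = trace² - 4·det = 256 - 12 = 244.
Step 3 — eigenvalues:
  λ = (trace ± √Δ)/2 = (16 ± 15.6205)/2,
  λ_1 = 15.8102,  λ_2 = 0.1898.

Step 4 — unit eigenvector for λ_1: solve (Sigma - λ_1 I)v = 0. First row:
  (13 - 15.8102)·v_x + (-6)·v_y = 0, i.e. (-2.8102)·v_x + (-6)·v_y = 0,
  so v ∝ (b, λ_1 - a) = (-6, 2.8102); multiply by -1 so the first entry is positive: u = (6, -2.8102).
  ||u|| = √((6)² + (-2.8102)²) = √(43.8975) ≈ 6.6255,
  v_1 = u/||u|| ≈ (0.9056, -0.4242) (||v_1|| = 1).

λ_1 = 15.8102,  λ_2 = 0.1898;  v_1 ≈ (0.9056, -0.4242)


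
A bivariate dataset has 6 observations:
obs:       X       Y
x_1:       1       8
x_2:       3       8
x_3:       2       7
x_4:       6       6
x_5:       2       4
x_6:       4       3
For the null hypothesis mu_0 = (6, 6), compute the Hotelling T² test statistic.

Step 1 — sample mean vector:
  mean(X) = (1 + 3 + 2 + 6 + 2 + 4) / 6 = 18/6 = 3
  mean(Y) = (8 + 8 + 7 + 6 + 4 + 3) / 6 = 36/6 = 6
  x̄ = (3, 6),  deviation x̄ - mu_0 = (3, 6) - (6, 6) = (-3, 0).

Step 2 — sample covariance matrix, S[i,j] = (1/(n-1)) · Σ_k (x_{k,i} - mean_i) · (x_{k,j} - mean_j), divisor n-1 = 5:
  S[X,X] = ((-2)·(-2) + (0)·(0) + (-1)·(-1) + (3)·(3) + (-1)·(-1) + (1)·(1)) / 5 = 16/5 = 3.2
  S[X,Y] = ((-2)·(2) + (0)·(2) + (-1)·(1) + (3)·(0) + (-1)·(-2) + (1)·(-3)) / 5 = -6/5 = -1.2
  S[Y,Y] = ((2)·(2) + (2)·(2) + (1)·(1) + (0)·(0) + (-2)·(-2) + (-3)·(-3)) / 5 = 22/5 = 4.4
  S = [[3.2, -1.2],
 [-1.2, 4.4]].

Step 3 — invert S. det(S) = 3.2·4.4 - (-1.2)² = 12.64.
  S^{-1} = (1/det) · [[d, -b], [-b, a]] = [[0.3481, 0.0949],
 [0.0949, 0.2532]].

Step 4 — quadratic form (x̄ - mu_0)^T · S^{-1} · (x̄ - mu_0):
  S^{-1} · (x̄ - mu_0) = (-1.0443, -0.2848),
  (x̄ - mu_0)^T · [...] = (-3)·(-1.0443) + (0)·(-0.2848) = 3.1329.

Step 5 — scale by n: T² = 6 · 3.1329 = 18.7975.

T² ≈ 18.7975


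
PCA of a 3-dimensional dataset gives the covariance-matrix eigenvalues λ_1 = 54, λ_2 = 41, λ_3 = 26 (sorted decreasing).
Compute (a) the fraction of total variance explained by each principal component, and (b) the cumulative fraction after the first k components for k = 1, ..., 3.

Step 1 — total variance = trace(Sigma) = Σ λ_i = 54 + 41 + 26 = 121.

Step 2 — fraction explained by component i = λ_i / Σ λ:
  PC1: 54/121 = 0.4463
  PC2: 41/121 = 0.3388
  PC3: 26/121 = 0.2149

Step 3 — cumulative fraction after k components = (λ_1 + ... + λ_k) / Σ λ:
  k = 1: 54/121 = 0.4463
  k = 2: (54 + 41)/121 = 95/121 = 0.7851
  k = 3: (54 + 41 + 26)/121 = 121/121 = 1

Summary (fraction, with percent):

explained: PC1 0.4463 (44.63%), PC2 0.3388 (33.88%), PC3 0.2149 (21.49%);  cumulative: 0.4463, 0.7851, 1


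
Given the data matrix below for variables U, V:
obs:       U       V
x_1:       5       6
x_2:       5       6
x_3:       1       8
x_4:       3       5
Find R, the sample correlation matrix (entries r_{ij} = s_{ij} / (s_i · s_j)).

Step 1 — column means:
  mean(U) = (5 + 5 + 1 + 3) / 4 = 14/4 = 3.5
  mean(V) = (6 + 6 + 8 + 5) / 4 = 25/4 = 6.25

Step 2 — sample variances and covariances s[i,j] = (1/(n-1)) · Σ_k (x_{k,i} - mean_i) · (x_{k,j} - mean_j), with n-1 = 3:
  s[U,U] = ((1.5)·(1.5) + (1.5)·(1.5) + (-2.5)·(-2.5) + (-0.5)·(-0.5)) / 3 = 11/3 = 3.6667
  s[U,V] = ((1.5)·(-0.25) + (1.5)·(-0.25) + (-2.5)·(1.75) + (-0.5)·(-1.25)) / 3 = -4.5/3 = -1.5
  s[V,V] = ((-0.25)·(-0.25) + (-0.25)·(-0.25) + (1.75)·(1.75) + (-1.25)·(-1.25)) / 3 = 4.75/3 = 1.5833
  Sample standard deviations s_i = √(s[i,i]):
  s(U) = √(3.6667) = 1.9149
  s(V) = √(1.5833) = 1.2583

Step 3 — r_{ij} = s_{ij} / (s_i · s_j):
  r[U,U] = 1 (diagonal).
  r[U,V] = -1.5 / (1.9149 · 1.2583) = -1.5 / 2.4095 = -0.6225
  r[V,V] = 1 (diagonal).

R is symmetric with unit diagonal. Assembling:

R = [[1, -0.6225],
 [-0.6225, 1]]


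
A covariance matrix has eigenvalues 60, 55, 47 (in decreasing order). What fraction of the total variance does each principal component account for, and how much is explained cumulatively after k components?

Step 1 — total variance = trace(Sigma) = Σ λ_i = 60 + 55 + 47 = 162.

Step 2 — fraction explained by component i = λ_i / Σ λ:
  PC1: 60/162 = 0.3704
  PC2: 55/162 = 0.3395
  PC3: 47/162 = 0.2901

Step 3 — cumulative fraction after k components = (λ_1 + ... + λ_k) / Σ λ:
  k = 1: 60/162 = 0.3704
  k = 2: (60 + 55)/162 = 115/162 = 0.7099
  k = 3: (60 + 55 + 47)/162 = 162/162 = 1

Summary (fraction, with percent):

explained: PC1 0.3704 (37.04%), PC2 0.3395 (33.95%), PC3 0.2901 (29.01%);  cumulative: 0.3704, 0.7099, 1


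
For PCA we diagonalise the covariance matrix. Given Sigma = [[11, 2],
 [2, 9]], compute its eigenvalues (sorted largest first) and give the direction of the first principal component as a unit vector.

Step 1 — characteristic polynomial of 2×2 Sigma:
  det(Sigma - λI) = λ² - trace · λ + det = 0.
  trace = 11 + 9 = 20, det = 11·9 - (2)² = 95.
Step 2 — discriminant:
  Δ = trace² - 4·det = 400 - 380 = 20.
Step 3 — eigenvalues:
  λ = (trace ± √Δ)/2 = (20 ± 4.4721)/2,
  λ_1 = 12.2361,  λ_2 = 7.7639.

Step 4 — unit eigenvector for λ_1: solve (Sigma - λ_1 I)v = 0. First row:
  (11 - 12.2361)·v_x + (2)·v_y = 0, i.e. (-1.2361)·v_x + (2)·v_y = 0,
  so v ∝ (b, λ_1 - a) = (2, 1.2361) = u.
  ||u|| = √((2)² + (1.2361)²) = √(5.5279) ≈ 2.3511,
  v_1 = u/||u|| ≈ (0.8507, 0.5257) (||v_1|| = 1).

λ_1 = 12.2361,  λ_2 = 7.7639;  v_1 ≈ (0.8507, 0.5257)


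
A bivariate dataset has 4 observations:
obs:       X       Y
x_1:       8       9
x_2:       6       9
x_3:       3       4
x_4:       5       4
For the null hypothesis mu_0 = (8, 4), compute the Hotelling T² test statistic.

Step 1 — sample mean vector:
  mean(X) = (8 + 6 + 3 + 5) / 4 = 22/4 = 5.5
  mean(Y) = (9 + 9 + 4 + 4) / 4 = 26/4 = 6.5
  x̄ = (5.5, 6.5),  deviation x̄ - mu_0 = (5.5, 6.5) - (8, 4) = (-2.5, 2.5).

Step 2 — sample covariance matrix, S[i,j] = (1/(n-1)) · Σ_k (x_{k,i} - mean_i) · (x_{k,j} - mean_j), divisor n-1 = 3:
  S[X,X] = ((2.5)·(2.5) + (0.5)·(0.5) + (-2.5)·(-2.5) + (-0.5)·(-0.5)) / 3 = 13/3 = 4.3333
  S[X,Y] = ((2.5)·(2.5) + (0.5)·(2.5) + (-2.5)·(-2.5) + (-0.5)·(-2.5)) / 3 = 15/3 = 5
  S[Y,Y] = ((2.5)·(2.5) + (2.5)·(2.5) + (-2.5)·(-2.5) + (-2.5)·(-2.5)) / 3 = 25/3 = 8.3333
  S = [[4.3333, 5],
 [5, 8.3333]].

Step 3 — invert S. det(S) = 4.3333·8.3333 - (5)² = 11.1111.
  S^{-1} = (1/det) · [[d, -b], [-b, a]] = [[0.75, -0.45],
 [-0.45, 0.39]].

Step 4 — quadratic form (x̄ - mu_0)^T · S^{-1} · (x̄ - mu_0):
  S^{-1} · (x̄ - mu_0) = (-3, 2.1),
  (x̄ - mu_0)^T · [...] = (-2.5)·(-3) + (2.5)·(2.1) = 12.75.

Step 5 — scale by n: T² = 4 · 12.75 = 51.

T² ≈ 51


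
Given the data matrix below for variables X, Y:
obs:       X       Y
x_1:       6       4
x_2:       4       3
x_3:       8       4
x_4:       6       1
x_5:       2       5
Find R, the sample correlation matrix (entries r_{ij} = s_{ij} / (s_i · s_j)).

Step 1 — column means:
  mean(X) = (6 + 4 + 8 + 6 + 2) / 5 = 26/5 = 5.2
  mean(Y) = (4 + 3 + 4 + 1 + 5) / 5 = 17/5 = 3.4

Step 2 — sample variances and covariances s[i,j] = (1/(n-1)) · Σ_k (x_{k,i} - mean_i) · (x_{k,j} - mean_j), with n-1 = 4:
  s[X,X] = ((0.8)·(0.8) + (-1.2)·(-1.2) + (2.8)·(2.8) + (0.8)·(0.8) + (-3.2)·(-3.2)) / 4 = 20.8/4 = 5.2
  s[X,Y] = ((0.8)·(0.6) + (-1.2)·(-0.4) + (2.8)·(0.6) + (0.8)·(-2.4) + (-3.2)·(1.6)) / 4 = -4.4/4 = -1.1
  s[Y,Y] = ((0.6)·(0.6) + (-0.4)·(-0.4) + (0.6)·(0.6) + (-2.4)·(-2.4) + (1.6)·(1.6)) / 4 = 9.2/4 = 2.3
  Sample standard deviations s_i = √(s[i,i]):
  s(X) = √(5.2) = 2.2804
  s(Y) = √(2.3) = 1.5166

Step 3 — r_{ij} = s_{ij} / (s_i · s_j):
  r[X,X] = 1 (diagonal).
  r[X,Y] = -1.1 / (2.2804 · 1.5166) = -1.1 / 3.4583 = -0.3181
  r[Y,Y] = 1 (diagonal).

R is symmetric with unit diagonal. Assembling:

R = [[1, -0.3181],
 [-0.3181, 1]]


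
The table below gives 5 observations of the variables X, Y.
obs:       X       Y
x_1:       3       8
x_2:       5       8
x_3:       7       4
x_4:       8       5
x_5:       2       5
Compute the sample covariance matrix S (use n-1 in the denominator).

Step 1 — column means:
  mean(X) = (3 + 5 + 7 + 8 + 2) / 5 = 25/5 = 5
  mean(Y) = (8 + 8 + 4 + 5 + 5) / 5 = 30/5 = 6

Step 2 — sample covariance S[i,j] = (1/(n-1)) · Σ_k (x_{k,i} - mean_i) · (x_{k,j} - mean_j), with n-1 = 4.
  S[X,X] = ((-2)·(-2) + (0)·(0) + (2)·(2) + (3)·(3) + (-3)·(-3)) / 4 = 26/4 = 6.5
  S[X,Y] = ((-2)·(2) + (0)·(2) + (2)·(-2) + (3)·(-1) + (-3)·(-1)) / 4 = -8/4 = -2
  S[Y,Y] = ((2)·(2) + (2)·(2) + (-2)·(-2) + (-1)·(-1) + (-1)·(-1)) / 4 = 14/4 = 3.5

S is symmetric (S[j,i] = S[i,j]). Assembling:

S = [[6.5, -2],
 [-2, 3.5]]


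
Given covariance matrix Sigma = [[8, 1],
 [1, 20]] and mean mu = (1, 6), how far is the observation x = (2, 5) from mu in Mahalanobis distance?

Step 1 — centre the observation: (x - mu) = (1, -1).

Step 2 — invert Sigma. det(Sigma) = 8·20 - (1)² = 159.
  Sigma^{-1} = (1/det) · [[d, -b], [-b, a]] = [[0.1258, -0.0063],
 [-0.0063, 0.0503]].

Step 3 — form the quadratic (x - mu)^T · Sigma^{-1} · (x - mu):
  Sigma^{-1} · (x - mu) = (0.1321, -0.0566).
  (x - mu)^T · [Sigma^{-1} · (x - mu)] = (1)·(0.1321) + (-1)·(-0.0566) = 0.1887.

Step 4 — take square root: d = √(0.1887) ≈ 0.4344.

d(x, mu) = √(0.1887) ≈ 0.4344


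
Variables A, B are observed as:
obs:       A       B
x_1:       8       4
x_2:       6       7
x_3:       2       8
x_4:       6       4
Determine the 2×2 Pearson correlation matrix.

Step 1 — column means:
  mean(A) = (8 + 6 + 2 + 6) / 4 = 22/4 = 5.5
  mean(B) = (4 + 7 + 8 + 4) / 4 = 23/4 = 5.75

Step 2 — sample variances and covariances s[i,j] = (1/(n-1)) · Σ_k (x_{k,i} - mean_i) · (x_{k,j} - mean_j), with n-1 = 3:
  s[A,A] = ((2.5)·(2.5) + (0.5)·(0.5) + (-3.5)·(-3.5) + (0.5)·(0.5)) / 3 = 19/3 = 6.3333
  s[A,B] = ((2.5)·(-1.75) + (0.5)·(1.25) + (-3.5)·(2.25) + (0.5)·(-1.75)) / 3 = -12.5/3 = -4.1667
  s[B,B] = ((-1.75)·(-1.75) + (1.25)·(1.25) + (2.25)·(2.25) + (-1.75)·(-1.75)) / 3 = 12.75/3 = 4.25
  Sample standard deviations s_i = √(s[i,i]):
  s(A) = √(6.3333) = 2.5166
  s(B) = √(4.25) = 2.0616

Step 3 — r_{ij} = s_{ij} / (s_i · s_j):
  r[A,A] = 1 (diagonal).
  r[A,B] = -4.1667 / (2.5166 · 2.0616) = -4.1667 / 5.1881 = -0.8031
  r[B,B] = 1 (diagonal).

R is symmetric with unit diagonal. Assembling:

R = [[1, -0.8031],
 [-0.8031, 1]]


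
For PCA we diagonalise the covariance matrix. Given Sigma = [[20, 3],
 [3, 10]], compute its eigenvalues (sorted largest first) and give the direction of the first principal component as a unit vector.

Step 1 — characteristic polynomial of 2×2 Sigma:
  det(Sigma - λI) = λ² - trace · λ + det = 0.
  trace = 20 + 10 = 30, det = 20·10 - (3)² = 191.
Step 2 — discriminant:
  Δ = trace² - 4·det = 900 - 764 = 136.
Step 3 — eigenvalues:
  λ = (trace ± √Δ)/2 = (30 ± 11.6619)/2,
  λ_1 = 20.831,  λ_2 = 9.169.

Step 4 — unit eigenvector for λ_1: solve (Sigma - λ_1 I)v = 0. First row:
  (20 - 20.831)·v_x + (3)·v_y = 0, i.e. (-0.831)·v_x + (3)·v_y = 0,
  so v ∝ (b, λ_1 - a) = (3, 0.831) = u.
  ||u|| = √((3)² + (0.831)²) = √(9.6905) ≈ 3.113,
  v_1 = u/||u|| ≈ (0.9637, 0.2669) (||v_1|| = 1).

λ_1 = 20.831,  λ_2 = 9.169;  v_1 ≈ (0.9637, 0.2669)


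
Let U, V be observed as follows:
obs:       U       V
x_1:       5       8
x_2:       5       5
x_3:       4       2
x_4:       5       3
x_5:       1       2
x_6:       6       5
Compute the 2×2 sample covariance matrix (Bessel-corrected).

Step 1 — column means:
  mean(U) = (5 + 5 + 4 + 5 + 1 + 6) / 6 = 26/6 = 4.3333
  mean(V) = (8 + 5 + 2 + 3 + 2 + 5) / 6 = 25/6 = 4.1667

Step 2 — sample covariance S[i,j] = (1/(n-1)) · Σ_k (x_{k,i} - mean_i) · (x_{k,j} - mean_j), with n-1 = 5.
  S[U,U] = ((0.6667)·(0.6667) + (0.6667)·(0.6667) + (-0.3333)·(-0.3333) + (0.6667)·(0.6667) + (-3.3333)·(-3.3333) + (1.6667)·(1.6667)) / 5 = 15.3333/5 = 3.0667
  S[U,V] = ((0.6667)·(3.8333) + (0.6667)·(0.8333) + (-0.3333)·(-2.1667) + (0.6667)·(-1.1667) + (-3.3333)·(-2.1667) + (1.6667)·(0.8333)) / 5 = 11.6667/5 = 2.3333
  S[V,V] = ((3.8333)·(3.8333) + (0.8333)·(0.8333) + (-2.1667)·(-2.1667) + (-1.1667)·(-1.1667) + (-2.1667)·(-2.1667) + (0.8333)·(0.8333)) / 5 = 26.8333/5 = 5.3667

S is symmetric (S[j,i] = S[i,j]). Assembling:

S = [[3.0667, 2.3333],
 [2.3333, 5.3667]]


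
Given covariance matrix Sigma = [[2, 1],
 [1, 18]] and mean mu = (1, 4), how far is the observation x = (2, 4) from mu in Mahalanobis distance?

Step 1 — centre the observation: (x - mu) = (1, 0).

Step 2 — invert Sigma. det(Sigma) = 2·18 - (1)² = 35.
  Sigma^{-1} = (1/det) · [[d, -b], [-b, a]] = [[0.5143, -0.0286],
 [-0.0286, 0.0571]].

Step 3 — form the quadratic (x - mu)^T · Sigma^{-1} · (x - mu):
  Sigma^{-1} · (x - mu) = (0.5143, -0.0286).
  (x - mu)^T · [Sigma^{-1} · (x - mu)] = (1)·(0.5143) + (0)·(-0.0286) = 0.5143.

Step 4 — take square root: d = √(0.5143) ≈ 0.7171.

d(x, mu) = √(0.5143) ≈ 0.7171


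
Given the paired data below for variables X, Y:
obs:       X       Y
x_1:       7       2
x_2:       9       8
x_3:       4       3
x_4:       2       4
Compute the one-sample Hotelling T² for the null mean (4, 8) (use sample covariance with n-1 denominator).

Step 1 — sample mean vector:
  mean(X) = (7 + 9 + 4 + 2) / 4 = 22/4 = 5.5
  mean(Y) = (2 + 8 + 3 + 4) / 4 = 17/4 = 4.25
  x̄ = (5.5, 4.25),  deviation x̄ - mu_0 = (5.5, 4.25) - (4, 8) = (1.5, -3.75).

Step 2 — sample covariance matrix, S[i,j] = (1/(n-1)) · Σ_k (x_{k,i} - mean_i) · (x_{k,j} - mean_j), divisor n-1 = 3:
  S[X,X] = ((1.5)·(1.5) + (3.5)·(3.5) + (-1.5)·(-1.5) + (-3.5)·(-3.5)) / 3 = 29/3 = 9.6667
  S[X,Y] = ((1.5)·(-2.25) + (3.5)·(3.75) + (-1.5)·(-1.25) + (-3.5)·(-0.25)) / 3 = 12.5/3 = 4.1667
  S[Y,Y] = ((-2.25)·(-2.25) + (3.75)·(3.75) + (-1.25)·(-1.25) + (-0.25)·(-0.25)) / 3 = 20.75/3 = 6.9167
  S = [[9.6667, 4.1667],
 [4.1667, 6.9167]].

Step 3 — invert S. det(S) = 9.6667·6.9167 - (4.1667)² = 49.5.
  S^{-1} = (1/det) · [[d, -b], [-b, a]] = [[0.1397, -0.0842],
 [-0.0842, 0.1953]].

Step 4 — quadratic form (x̄ - mu_0)^T · S^{-1} · (x̄ - mu_0):
  S^{-1} · (x̄ - mu_0) = (0.5253, -0.8586),
  (x̄ - mu_0)^T · [...] = (1.5)·(0.5253) + (-3.75)·(-0.8586) = 4.0076.

Step 5 — scale by n: T² = 4 · 4.0076 = 16.0303.

T² ≈ 16.0303


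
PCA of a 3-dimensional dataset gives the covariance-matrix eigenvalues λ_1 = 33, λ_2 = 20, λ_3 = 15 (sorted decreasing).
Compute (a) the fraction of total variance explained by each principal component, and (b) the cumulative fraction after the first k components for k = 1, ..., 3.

Step 1 — total variance = trace(Sigma) = Σ λ_i = 33 + 20 + 15 = 68.

Step 2 — fraction explained by component i = λ_i / Σ λ:
  PC1: 33/68 = 0.4853
  PC2: 20/68 = 0.2941
  PC3: 15/68 = 0.2206

Step 3 — cumulative fraction after k components = (λ_1 + ... + λ_k) / Σ λ:
  k = 1: 33/68 = 0.4853
  k = 2: (33 + 20)/68 = 53/68 = 0.7794
  k = 3: (33 + 20 + 15)/68 = 68/68 = 1

Summary (fraction, with percent):

explained: PC1 0.4853 (48.53%), PC2 0.2941 (29.41%), PC3 0.2206 (22.06%);  cumulative: 0.4853, 0.7794, 1


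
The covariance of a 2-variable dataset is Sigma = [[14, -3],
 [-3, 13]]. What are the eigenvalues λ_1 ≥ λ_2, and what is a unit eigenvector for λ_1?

Step 1 — characteristic polynomial of 2×2 Sigma:
  det(Sigma - λI) = λ² - trace · λ + det = 0.
  trace = 14 + 13 = 27, det = 14·13 - (-3)² = 173.
Step 2 — discriminant:
  Δ = trace² - 4·det = 729 - 692 = 37.
Step 3 — eigenvalues:
  λ = (trace ± √Δ)/2 = (27 ± 6.0828)/2,
  λ_1 = 16.5414,  λ_2 = 10.4586.

Step 4 — unit eigenvector for λ_1: solve (Sigma - λ_1 I)v = 0. First row:
  (14 - 16.5414)·v_x + (-3)·v_y = 0, i.e. (-2.5414)·v_x + (-3)·v_y = 0,
  so v ∝ (b, λ_1 - a) = (-3, 2.5414); multiply by -1 so the first entry is positive: u = (3, -2.5414).
  ||u|| = √((3)² + (-2.5414)²) = √(15.4586) ≈ 3.9317,
  v_1 = u/||u|| ≈ (0.763, -0.6464) (||v_1|| = 1).

λ_1 = 16.5414,  λ_2 = 10.4586;  v_1 ≈ (0.763, -0.6464)


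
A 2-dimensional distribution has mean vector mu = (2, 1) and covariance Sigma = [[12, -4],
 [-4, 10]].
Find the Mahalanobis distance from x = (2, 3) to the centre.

Step 1 — centre the observation: (x - mu) = (0, 2).

Step 2 — invert Sigma. det(Sigma) = 12·10 - (-4)² = 104.
  Sigma^{-1} = (1/det) · [[d, -b], [-b, a]] = [[0.0962, 0.0385],
 [0.0385, 0.1154]].

Step 3 — form the quadratic (x - mu)^T · Sigma^{-1} · (x - mu):
  Sigma^{-1} · (x - mu) = (0.0769, 0.2308).
  (x - mu)^T · [Sigma^{-1} · (x - mu)] = (0)·(0.0769) + (2)·(0.2308) = 0.4615.

Step 4 — take square root: d = √(0.4615) ≈ 0.6794.

d(x, mu) = √(0.4615) ≈ 0.6794


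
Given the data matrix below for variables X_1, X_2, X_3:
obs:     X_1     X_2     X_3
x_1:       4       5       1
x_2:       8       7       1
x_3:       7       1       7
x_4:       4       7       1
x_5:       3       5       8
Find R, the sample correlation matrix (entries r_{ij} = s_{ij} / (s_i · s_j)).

Step 1 — column means:
  mean(X_1) = (4 + 8 + 7 + 4 + 3) / 5 = 26/5 = 5.2
  mean(X_2) = (5 + 7 + 1 + 7 + 5) / 5 = 25/5 = 5
  mean(X_3) = (1 + 1 + 7 + 1 + 8) / 5 = 18/5 = 3.6

Step 2 — sample variances and covariances s[i,j] = (1/(n-1)) · Σ_k (x_{k,i} - mean_i) · (x_{k,j} - mean_j), with n-1 = 4:
  s[X_1,X_1] = ((-1.2)·(-1.2) + (2.8)·(2.8) + (1.8)·(1.8) + (-1.2)·(-1.2) + (-2.2)·(-2.2)) / 4 = 18.8/4 = 4.7
  s[X_1,X_2] = ((-1.2)·(0) + (2.8)·(2) + (1.8)·(-4) + (-1.2)·(2) + (-2.2)·(0)) / 4 = -4/4 = -1
  s[X_1,X_3] = ((-1.2)·(-2.6) + (2.8)·(-2.6) + (1.8)·(3.4) + (-1.2)·(-2.6) + (-2.2)·(4.4)) / 4 = -4.6/4 = -1.15
  s[X_2,X_2] = ((0)·(0) + (2)·(2) + (-4)·(-4) + (2)·(2) + (0)·(0)) / 4 = 24/4 = 6
  s[X_2,X_3] = ((0)·(-2.6) + (2)·(-2.6) + (-4)·(3.4) + (2)·(-2.6) + (0)·(4.4)) / 4 = -24/4 = -6
  s[X_3,X_3] = ((-2.6)·(-2.6) + (-2.6)·(-2.6) + (3.4)·(3.4) + (-2.6)·(-2.6) + (4.4)·(4.4)) / 4 = 51.2/4 = 12.8
  Sample standard deviations s_i = √(s[i,i]):
  s(X_1) = √(4.7) = 2.1679
  s(X_2) = √(6) = 2.4495
  s(X_3) = √(12.8) = 3.5777

Step 3 — r_{ij} = s_{ij} / (s_i · s_j):
  r[X_1,X_1] = 1 (diagonal).
  r[X_1,X_2] = -1 / (2.1679 · 2.4495) = -1 / 5.3104 = -0.1883
  r[X_1,X_3] = -1.15 / (2.1679 · 3.5777) = -1.15 / 7.7563 = -0.1483
  r[X_2,X_2] = 1 (diagonal).
  r[X_2,X_3] = -6 / (2.4495 · 3.5777) = -6 / 8.7636 = -0.6847
  r[X_3,X_3] = 1 (diagonal).

R is symmetric with unit diagonal. Assembling:

R = [[1, -0.1883, -0.1483],
 [-0.1883, 1, -0.6847],
 [-0.1483, -0.6847, 1]]


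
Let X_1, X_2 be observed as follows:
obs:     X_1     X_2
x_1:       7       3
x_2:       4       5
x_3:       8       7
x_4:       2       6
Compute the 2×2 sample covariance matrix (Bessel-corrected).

Step 1 — column means:
  mean(X_1) = (7 + 4 + 8 + 2) / 4 = 21/4 = 5.25
  mean(X_2) = (3 + 5 + 7 + 6) / 4 = 21/4 = 5.25

Step 2 — sample covariance S[i,j] = (1/(n-1)) · Σ_k (x_{k,i} - mean_i) · (x_{k,j} - mean_j), with n-1 = 3.
  S[X_1,X_1] = ((1.75)·(1.75) + (-1.25)·(-1.25) + (2.75)·(2.75) + (-3.25)·(-3.25)) / 3 = 22.75/3 = 7.5833
  S[X_1,X_2] = ((1.75)·(-2.25) + (-1.25)·(-0.25) + (2.75)·(1.75) + (-3.25)·(0.75)) / 3 = -1.25/3 = -0.4167
  S[X_2,X_2] = ((-2.25)·(-2.25) + (-0.25)·(-0.25) + (1.75)·(1.75) + (0.75)·(0.75)) / 3 = 8.75/3 = 2.9167

S is symmetric (S[j,i] = S[i,j]). Assembling:

S = [[7.5833, -0.4167],
 [-0.4167, 2.9167]]


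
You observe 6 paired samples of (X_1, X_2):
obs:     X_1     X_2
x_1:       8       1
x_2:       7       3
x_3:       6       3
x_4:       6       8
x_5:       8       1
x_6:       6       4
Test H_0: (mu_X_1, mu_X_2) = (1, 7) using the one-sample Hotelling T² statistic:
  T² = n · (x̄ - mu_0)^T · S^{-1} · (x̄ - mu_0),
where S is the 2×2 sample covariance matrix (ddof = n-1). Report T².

Step 1 — sample mean vector:
  mean(X_1) = (8 + 7 + 6 + 6 + 8 + 6) / 6 = 41/6 = 6.8333
  mean(X_2) = (1 + 3 + 3 + 8 + 1 + 4) / 6 = 20/6 = 3.3333
  x̄ = (6.8333, 3.3333),  deviation x̄ - mu_0 = (6.8333, 3.3333) - (1, 7) = (5.8333, -3.6667).

Step 2 — sample covariance matrix, S[i,j] = (1/(n-1)) · Σ_k (x_{k,i} - mean_i) · (x_{k,j} - mean_j), divisor n-1 = 5:
  S[X_1,X_1] = ((1.1667)·(1.1667) + (0.1667)·(0.1667) + (-0.8333)·(-0.8333) + (-0.8333)·(-0.8333) + (1.1667)·(1.1667) + (-0.8333)·(-0.8333)) / 5 = 4.8333/5 = 0.9667
  S[X_1,X_2] = ((1.1667)·(-2.3333) + (0.1667)·(-0.3333) + (-0.8333)·(-0.3333) + (-0.8333)·(4.6667) + (1.1667)·(-2.3333) + (-0.8333)·(0.6667)) / 5 = -9.6667/5 = -1.9333
  S[X_2,X_2] = ((-2.3333)·(-2.3333) + (-0.3333)·(-0.3333) + (-0.3333)·(-0.3333) + (4.6667)·(4.6667) + (-2.3333)·(-2.3333) + (0.6667)·(0.6667)) / 5 = 33.3333/5 = 6.6667
  S = [[0.9667, -1.9333],
 [-1.9333, 6.6667]].

Step 3 — invert S. det(S) = 0.9667·6.6667 - (-1.9333)² = 2.7067.
  S^{-1} = (1/det) · [[d, -b], [-b, a]] = [[2.4631, 0.7143],
 [0.7143, 0.3571]].

Step 4 — quadratic form (x̄ - mu_0)^T · S^{-1} · (x̄ - mu_0):
  S^{-1} · (x̄ - mu_0) = (11.7488, 2.8571),
  (x̄ - mu_0)^T · [...] = (5.8333)·(11.7488) + (-3.6667)·(2.8571) = 58.0583.

Step 5 — scale by n: T² = 6 · 58.0583 = 348.3498.

T² ≈ 348.3498


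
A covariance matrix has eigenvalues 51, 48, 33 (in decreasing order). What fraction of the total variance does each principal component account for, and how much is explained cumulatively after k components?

Step 1 — total variance = trace(Sigma) = Σ λ_i = 51 + 48 + 33 = 132.

Step 2 — fraction explained by component i = λ_i / Σ λ:
  PC1: 51/132 = 0.3864
  PC2: 48/132 = 0.3636
  PC3: 33/132 = 0.25

Step 3 — cumulative fraction after k components = (λ_1 + ... + λ_k) / Σ λ:
  k = 1: 51/132 = 0.3864
  k = 2: (51 + 48)/132 = 99/132 = 0.75
  k = 3: (51 + 48 + 33)/132 = 132/132 = 1

Summary (fraction, with percent):

explained: PC1 0.3864 (38.64%), PC2 0.3636 (36.36%), PC3 0.25 (25%);  cumulative: 0.3864, 0.75, 1


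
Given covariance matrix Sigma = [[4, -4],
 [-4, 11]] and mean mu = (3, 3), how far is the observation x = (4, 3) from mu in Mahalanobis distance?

Step 1 — centre the observation: (x - mu) = (1, 0).

Step 2 — invert Sigma. det(Sigma) = 4·11 - (-4)² = 28.
  Sigma^{-1} = (1/det) · [[d, -b], [-b, a]] = [[0.3929, 0.1429],
 [0.1429, 0.1429]].

Step 3 — form the quadratic (x - mu)^T · Sigma^{-1} · (x - mu):
  Sigma^{-1} · (x - mu) = (0.3929, 0.1429).
  (x - mu)^T · [Sigma^{-1} · (x - mu)] = (1)·(0.3929) + (0)·(0.1429) = 0.3929.

Step 4 — take square root: d = √(0.3929) ≈ 0.6268.

d(x, mu) = √(0.3929) ≈ 0.6268


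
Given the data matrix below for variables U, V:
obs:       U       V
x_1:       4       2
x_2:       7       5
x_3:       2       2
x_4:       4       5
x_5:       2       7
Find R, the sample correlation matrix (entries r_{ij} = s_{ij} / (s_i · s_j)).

Step 1 — column means:
  mean(U) = (4 + 7 + 2 + 4 + 2) / 5 = 19/5 = 3.8
  mean(V) = (2 + 5 + 2 + 5 + 7) / 5 = 21/5 = 4.2

Step 2 — sample variances and covariances s[i,j] = (1/(n-1)) · Σ_k (x_{k,i} - mean_i) · (x_{k,j} - mean_j), with n-1 = 4:
  s[U,U] = ((0.2)·(0.2) + (3.2)·(3.2) + (-1.8)·(-1.8) + (0.2)·(0.2) + (-1.8)·(-1.8)) / 4 = 16.8/4 = 4.2
  s[U,V] = ((0.2)·(-2.2) + (3.2)·(0.8) + (-1.8)·(-2.2) + (0.2)·(0.8) + (-1.8)·(2.8)) / 4 = 1.2/4 = 0.3
  s[V,V] = ((-2.2)·(-2.2) + (0.8)·(0.8) + (-2.2)·(-2.2) + (0.8)·(0.8) + (2.8)·(2.8)) / 4 = 18.8/4 = 4.7
  Sample standard deviations s_i = √(s[i,i]):
  s(U) = √(4.2) = 2.0494
  s(V) = √(4.7) = 2.1679

Step 3 — r_{ij} = s_{ij} / (s_i · s_j):
  r[U,U] = 1 (diagonal).
  r[U,V] = 0.3 / (2.0494 · 2.1679) = 0.3 / 4.443 = 0.0675
  r[V,V] = 1 (diagonal).

R is symmetric with unit diagonal. Assembling:

R = [[1, 0.0675],
 [0.0675, 1]]


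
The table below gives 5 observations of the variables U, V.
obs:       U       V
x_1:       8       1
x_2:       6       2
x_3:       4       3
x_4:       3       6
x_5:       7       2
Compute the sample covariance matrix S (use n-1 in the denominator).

Step 1 — column means:
  mean(U) = (8 + 6 + 4 + 3 + 7) / 5 = 28/5 = 5.6
  mean(V) = (1 + 2 + 3 + 6 + 2) / 5 = 14/5 = 2.8

Step 2 — sample covariance S[i,j] = (1/(n-1)) · Σ_k (x_{k,i} - mean_i) · (x_{k,j} - mean_j), with n-1 = 4.
  S[U,U] = ((2.4)·(2.4) + (0.4)·(0.4) + (-1.6)·(-1.6) + (-2.6)·(-2.6) + (1.4)·(1.4)) / 4 = 17.2/4 = 4.3
  S[U,V] = ((2.4)·(-1.8) + (0.4)·(-0.8) + (-1.6)·(0.2) + (-2.6)·(3.2) + (1.4)·(-0.8)) / 4 = -14.4/4 = -3.6
  S[V,V] = ((-1.8)·(-1.8) + (-0.8)·(-0.8) + (0.2)·(0.2) + (3.2)·(3.2) + (-0.8)·(-0.8)) / 4 = 14.8/4 = 3.7

S is symmetric (S[j,i] = S[i,j]). Assembling:

S = [[4.3, -3.6],
 [-3.6, 3.7]]


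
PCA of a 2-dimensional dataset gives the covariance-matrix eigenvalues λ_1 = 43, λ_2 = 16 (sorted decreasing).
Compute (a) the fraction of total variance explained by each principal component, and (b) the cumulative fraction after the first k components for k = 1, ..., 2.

Step 1 — total variance = trace(Sigma) = Σ λ_i = 43 + 16 = 59.

Step 2 — fraction explained by component i = λ_i / Σ λ:
  PC1: 43/59 = 0.7288
  PC2: 16/59 = 0.2712

Step 3 — cumulative fraction after k components = (λ_1 + ... + λ_k) / Σ λ:
  k = 1: 43/59 = 0.7288
  k = 2: (43 + 16)/59 = 59/59 = 1

Summary (fraction, with percent):

explained: PC1 0.7288 (72.88%), PC2 0.2712 (27.12%);  cumulative: 0.7288, 1


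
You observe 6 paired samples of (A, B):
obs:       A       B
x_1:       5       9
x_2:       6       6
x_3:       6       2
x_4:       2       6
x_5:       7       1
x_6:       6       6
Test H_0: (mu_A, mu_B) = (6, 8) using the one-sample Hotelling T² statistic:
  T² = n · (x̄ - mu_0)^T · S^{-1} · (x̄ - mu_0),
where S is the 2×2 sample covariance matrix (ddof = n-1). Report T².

Step 1 — sample mean vector:
  mean(A) = (5 + 6 + 6 + 2 + 7 + 6) / 6 = 32/6 = 5.3333
  mean(B) = (9 + 6 + 2 + 6 + 1 + 6) / 6 = 30/6 = 5
  x̄ = (5.3333, 5),  deviation x̄ - mu_0 = (5.3333, 5) - (6, 8) = (-0.6667, -3).

Step 2 — sample covariance matrix, S[i,j] = (1/(n-1)) · Σ_k (x_{k,i} - mean_i) · (x_{k,j} - mean_j), divisor n-1 = 5:
  S[A,A] = ((-0.3333)·(-0.3333) + (0.6667)·(0.6667) + (0.6667)·(0.6667) + (-3.3333)·(-3.3333) + (1.6667)·(1.6667) + (0.6667)·(0.6667)) / 5 = 15.3333/5 = 3.0667
  S[A,B] = ((-0.3333)·(4) + (0.6667)·(1) + (0.6667)·(-3) + (-3.3333)·(1) + (1.6667)·(-4) + (0.6667)·(1)) / 5 = -12/5 = -2.4
  S[B,B] = ((4)·(4) + (1)·(1) + (-3)·(-3) + (1)·(1) + (-4)·(-4) + (1)·(1)) / 5 = 44/5 = 8.8
  S = [[3.0667, -2.4],
 [-2.4, 8.8]].

Step 3 — invert S. det(S) = 3.0667·8.8 - (-2.4)² = 21.2267.
  S^{-1} = (1/det) · [[d, -b], [-b, a]] = [[0.4146, 0.1131],
 [0.1131, 0.1445]].

Step 4 — quadratic form (x̄ - mu_0)^T · S^{-1} · (x̄ - mu_0):
  S^{-1} · (x̄ - mu_0) = (-0.6156, -0.5088),
  (x̄ - mu_0)^T · [...] = (-0.6667)·(-0.6156) + (-3)·(-0.5088) = 1.9368.

Step 5 — scale by n: T² = 6 · 1.9368 = 11.6206.

T² ≈ 11.6206


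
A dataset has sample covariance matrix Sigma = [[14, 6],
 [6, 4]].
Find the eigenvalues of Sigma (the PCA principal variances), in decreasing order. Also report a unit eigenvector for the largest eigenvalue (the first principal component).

Step 1 — characteristic polynomial of 2×2 Sigma:
  det(Sigma - λI) = λ² - trace · λ + det = 0.
  trace = 14 + 4 = 18, det = 14·4 - (6)² = 20.
Step 2 — discriminant:
  Δ = trace² - 4·det = 324 - 80 = 244.
Step 3 — eigenvalues:
  λ = (trace ± √Δ)/2 = (18 ± 15.6205)/2,
  λ_1 = 16.8102,  λ_2 = 1.1898.

Step 4 — unit eigenvector for λ_1: solve (Sigma - λ_1 I)v = 0. First row:
  (14 - 16.8102)·v_x + (6)·v_y = 0, i.e. (-2.8102)·v_x + (6)·v_y = 0,
  so v ∝ (b, λ_1 - a) = (6, 2.8102) = u.
  ||u|| = √((6)² + (2.8102)²) = √(43.8975) ≈ 6.6255,
  v_1 = u/||u|| ≈ (0.9056, 0.4242) (||v_1|| = 1).

λ_1 = 16.8102,  λ_2 = 1.1898;  v_1 ≈ (0.9056, 0.4242)


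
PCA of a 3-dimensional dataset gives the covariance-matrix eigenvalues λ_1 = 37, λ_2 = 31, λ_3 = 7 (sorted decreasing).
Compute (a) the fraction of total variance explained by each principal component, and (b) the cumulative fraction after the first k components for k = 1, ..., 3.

Step 1 — total variance = trace(Sigma) = Σ λ_i = 37 + 31 + 7 = 75.

Step 2 — fraction explained by component i = λ_i / Σ λ:
  PC1: 37/75 = 0.4933
  PC2: 31/75 = 0.4133
  PC3: 7/75 = 0.0933

Step 3 — cumulative fraction after k components = (λ_1 + ... + λ_k) / Σ λ:
  k = 1: 37/75 = 0.4933
  k = 2: (37 + 31)/75 = 68/75 = 0.9067
  k = 3: (37 + 31 + 7)/75 = 75/75 = 1

Summary (fraction, with percent):

explained: PC1 0.4933 (49.33%), PC2 0.4133 (41.33%), PC3 0.0933 (9.33%);  cumulative: 0.4933, 0.9067, 1


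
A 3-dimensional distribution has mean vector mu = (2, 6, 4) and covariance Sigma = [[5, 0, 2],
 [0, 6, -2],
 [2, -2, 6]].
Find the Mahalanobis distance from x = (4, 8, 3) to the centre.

Step 1 — centre the observation: (x - mu) = (2, 2, -1).

Step 2 — invert Sigma (cofactor / det for 3×3, or solve directly):
  Sigma^{-1} = [[0.2353, -0.0294, -0.0882],
 [-0.0294, 0.1912, 0.0735],
 [-0.0882, 0.0735, 0.2206]].

Step 3 — form the quadratic (x - mu)^T · Sigma^{-1} · (x - mu):
  Sigma^{-1} · (x - mu) = (0.5, 0.25, -0.25).
  (x - mu)^T · [Sigma^{-1} · (x - mu)] = (2)·(0.5) + (2)·(0.25) + (-1)·(-0.25) = 1.75.

Step 4 — take square root: d = √(1.75) ≈ 1.3229.

d(x, mu) = √(1.75) ≈ 1.3229


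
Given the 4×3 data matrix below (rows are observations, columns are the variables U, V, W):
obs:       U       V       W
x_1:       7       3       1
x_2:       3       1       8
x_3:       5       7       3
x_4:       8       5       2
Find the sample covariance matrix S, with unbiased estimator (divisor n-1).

Step 1 — column means:
  mean(U) = (7 + 3 + 5 + 8) / 4 = 23/4 = 5.75
  mean(V) = (3 + 1 + 7 + 5) / 4 = 16/4 = 4
  mean(W) = (1 + 8 + 3 + 2) / 4 = 14/4 = 3.5

Step 2 — sample covariance S[i,j] = (1/(n-1)) · Σ_k (x_{k,i} - mean_i) · (x_{k,j} - mean_j), with n-1 = 3.
  S[U,U] = ((1.25)·(1.25) + (-2.75)·(-2.75) + (-0.75)·(-0.75) + (2.25)·(2.25)) / 3 = 14.75/3 = 4.9167
  S[U,V] = ((1.25)·(-1) + (-2.75)·(-3) + (-0.75)·(3) + (2.25)·(1)) / 3 = 7/3 = 2.3333
  S[U,W] = ((1.25)·(-2.5) + (-2.75)·(4.5) + (-0.75)·(-0.5) + (2.25)·(-1.5)) / 3 = -18.5/3 = -6.1667
  S[V,V] = ((-1)·(-1) + (-3)·(-3) + (3)·(3) + (1)·(1)) / 3 = 20/3 = 6.6667
  S[V,W] = ((-1)·(-2.5) + (-3)·(4.5) + (3)·(-0.5) + (1)·(-1.5)) / 3 = -14/3 = -4.6667
  S[W,W] = ((-2.5)·(-2.5) + (4.5)·(4.5) + (-0.5)·(-0.5) + (-1.5)·(-1.5)) / 3 = 29/3 = 9.6667

S is symmetric (S[j,i] = S[i,j]). Assembling:

S = [[4.9167, 2.3333, -6.1667],
 [2.3333, 6.6667, -4.6667],
 [-6.1667, -4.6667, 9.6667]]


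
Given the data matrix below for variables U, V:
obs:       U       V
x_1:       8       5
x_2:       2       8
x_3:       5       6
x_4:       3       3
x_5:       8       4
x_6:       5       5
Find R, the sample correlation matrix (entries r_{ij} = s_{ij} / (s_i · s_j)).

Step 1 — column means:
  mean(U) = (8 + 2 + 5 + 3 + 8 + 5) / 6 = 31/6 = 5.1667
  mean(V) = (5 + 8 + 6 + 3 + 4 + 5) / 6 = 31/6 = 5.1667

Step 2 — sample variances and covariances s[i,j] = (1/(n-1)) · Σ_k (x_{k,i} - mean_i) · (x_{k,j} - mean_j), with n-1 = 5:
  s[U,U] = ((2.8333)·(2.8333) + (-3.1667)·(-3.1667) + (-0.1667)·(-0.1667) + (-2.1667)·(-2.1667) + (2.8333)·(2.8333) + (-0.1667)·(-0.1667)) / 5 = 30.8333/5 = 6.1667
  s[U,V] = ((2.8333)·(-0.1667) + (-3.1667)·(2.8333) + (-0.1667)·(0.8333) + (-2.1667)·(-2.1667) + (2.8333)·(-1.1667) + (-0.1667)·(-0.1667)) / 5 = -8.1667/5 = -1.6333
  s[V,V] = ((-0.1667)·(-0.1667) + (2.8333)·(2.8333) + (0.8333)·(0.8333) + (-2.1667)·(-2.1667) + (-1.1667)·(-1.1667) + (-0.1667)·(-0.1667)) / 5 = 14.8333/5 = 2.9667
  Sample standard deviations s_i = √(s[i,i]):
  s(U) = √(6.1667) = 2.4833
  s(V) = √(2.9667) = 1.7224

Step 3 — r_{ij} = s_{ij} / (s_i · s_j):
  r[U,U] = 1 (diagonal).
  r[U,V] = -1.6333 / (2.4833 · 1.7224) = -1.6333 / 4.2772 = -0.3819
  r[V,V] = 1 (diagonal).

R is symmetric with unit diagonal. Assembling:

R = [[1, -0.3819],
 [-0.3819, 1]]


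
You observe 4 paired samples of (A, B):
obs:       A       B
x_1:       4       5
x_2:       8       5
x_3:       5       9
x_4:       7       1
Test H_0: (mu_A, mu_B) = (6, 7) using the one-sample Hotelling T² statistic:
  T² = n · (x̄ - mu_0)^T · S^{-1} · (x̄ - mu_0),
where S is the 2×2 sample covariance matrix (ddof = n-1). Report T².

Step 1 — sample mean vector:
  mean(A) = (4 + 8 + 5 + 7) / 4 = 24/4 = 6
  mean(B) = (5 + 5 + 9 + 1) / 4 = 20/4 = 5
  x̄ = (6, 5),  deviation x̄ - mu_0 = (6, 5) - (6, 7) = (0, -2).

Step 2 — sample covariance matrix, S[i,j] = (1/(n-1)) · Σ_k (x_{k,i} - mean_i) · (x_{k,j} - mean_j), divisor n-1 = 3:
  S[A,A] = ((-2)·(-2) + (2)·(2) + (-1)·(-1) + (1)·(1)) / 3 = 10/3 = 3.3333
  S[A,B] = ((-2)·(0) + (2)·(0) + (-1)·(4) + (1)·(-4)) / 3 = -8/3 = -2.6667
  S[B,B] = ((0)·(0) + (0)·(0) + (4)·(4) + (-4)·(-4)) / 3 = 32/3 = 10.6667
  S = [[3.3333, -2.6667],
 [-2.6667, 10.6667]].

Step 3 — invert S. det(S) = 3.3333·10.6667 - (-2.6667)² = 28.4444.
  S^{-1} = (1/det) · [[d, -b], [-b, a]] = [[0.375, 0.0938],
 [0.0938, 0.1172]].

Step 4 — quadratic form (x̄ - mu_0)^T · S^{-1} · (x̄ - mu_0):
  S^{-1} · (x̄ - mu_0) = (-0.1875, -0.2344),
  (x̄ - mu_0)^T · [...] = (0)·(-0.1875) + (-2)·(-0.2344) = 0.4688.

Step 5 — scale by n: T² = 4 · 0.4688 = 1.875.

T² ≈ 1.875


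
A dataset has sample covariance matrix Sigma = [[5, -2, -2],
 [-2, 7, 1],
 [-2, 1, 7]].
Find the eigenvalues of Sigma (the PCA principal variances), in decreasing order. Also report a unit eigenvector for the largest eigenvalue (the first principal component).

Step 1 — characteristic polynomial p(λ) = det(λI - Sigma) = λ³ - tr·λ² + c_1·λ - det, where tr = trace, c_1 = sum of the principal 2×2 minors, det = det(Sigma):
  tr = 5 + 7 + 7 = 19,
  c_1 = (5·7 - (-2)²) + (5·7 - (-2)²) + (7·7 - (1)²) = 31 + 31 + 48 = 110,
  det = 5·(7·7 - (1)²) - (-2)·((-2)·7 - (1)·(-2)) + (-2)·((-2)·(1) - 7·(-2)) = 5·(48) - (-2)·(-12) + (-2)·(12) = 192.
  So p(λ) = λ³ - 19λ² + 110λ - 192.
Step 2 — look for an integer root (rational root theorem: any rational root is an integer divisor of 192). Testing λ = 6:
  p(6) = 216 - 684 + 660 - 192 = 0  ✓
  Dividing out (λ - 6): p(λ) = (λ - 6)(λ² - 13λ + 32).
Step 3 — remaining eigenvalues from the quadratic λ² - 13λ + 32 = 0:
  Δ = 13² - 4·32 = 169 - 128 = 41,  λ = (13 ± √41)/2 = (13 ± 6.4031)/2 ≈ 9.7016 or 3.2984.
  Sorted: λ_1 = 9.7016,  λ_2 = 6,  λ_3 = 3.2984  (check: sum = 19 = tr ✓).

Step 4 — unit eigenvector for λ_1 ≈ 9.7016: v spans the null space of (Sigma - λ_1 I), whose rows are
  r_1 = (-4.7016, -2, -2),  r_2 = (-2, -2.7016, 1),  r_3 = (-2, 1, -2.7016).
  v is orthogonal to every row, so take v ∝ r_1 × r_2 = ((-2)·(1) - (-2)·(-2.7016), (-2)·(-2) - (-4.7016)·(1), (-4.7016)·(-2.7016) - (-2)·(-2)) ≈ (-7.4031, 8.7016, 8.7016).
  Rescale (multiply by -1 so the first nonzero entry is positive): u = (7.4031, -8.7016, -8.7016).
  ||u|| = √((7.4031)² + (-8.7016)² + (-8.7016)²) = √(206.2406) ≈ 14.3611,  v_1 = u/||u|| ≈ (0.5155, -0.6059, -0.6059) (||v_1|| = 1).

λ_1 = 9.7016,  λ_2 = 6,  λ_3 = 3.2984;  v_1 ≈ (0.5155, -0.6059, -0.6059)
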